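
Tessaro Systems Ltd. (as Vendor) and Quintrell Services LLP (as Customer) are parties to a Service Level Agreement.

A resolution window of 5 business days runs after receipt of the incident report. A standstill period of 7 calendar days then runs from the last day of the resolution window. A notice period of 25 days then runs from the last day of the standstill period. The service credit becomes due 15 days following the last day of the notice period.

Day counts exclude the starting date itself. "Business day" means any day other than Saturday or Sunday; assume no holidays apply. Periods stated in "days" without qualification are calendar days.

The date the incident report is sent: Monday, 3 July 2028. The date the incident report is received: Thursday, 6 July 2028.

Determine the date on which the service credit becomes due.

From Thursday, 6 July 2028, 5 business days (Jul 7, Jul 10, Jul 11, Jul 12, Jul 13, skipping weekends) brings us to Thursday, 13 July 2028, which is the last day of the resolution window.
Adding 7 calendar days to 13 July 2028 gives 20 July 2028, which is the last day of the standstill period.
Adding 25 calendar days to 20 July 2028 gives 14 August 2028, which is the last day of the notice period.
The date on which the service credit becomes due: 14 August 2028 + 15 days = 29 August 2028.

29 August 2028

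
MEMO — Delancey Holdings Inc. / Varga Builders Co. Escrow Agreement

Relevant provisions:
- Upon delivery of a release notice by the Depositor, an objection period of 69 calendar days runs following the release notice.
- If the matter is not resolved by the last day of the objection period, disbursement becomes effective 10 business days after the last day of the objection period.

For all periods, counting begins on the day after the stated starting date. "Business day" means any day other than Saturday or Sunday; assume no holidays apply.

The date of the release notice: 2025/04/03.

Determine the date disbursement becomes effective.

The last day of the objection period: 69 calendar days after 2025/04/03 is 2025/06/11.
The date disbursement becomes effective: 10 business days after Wednesday, 2025/06/11, skipping weekends — Jun 12, Jun 13, Jun 16, Jun 17, Jun 18, Jun 19, Jun 20, Jun 23, Jun 24, Jun 25 — lands on Wednesday, 2025/06/25.

2025/06/25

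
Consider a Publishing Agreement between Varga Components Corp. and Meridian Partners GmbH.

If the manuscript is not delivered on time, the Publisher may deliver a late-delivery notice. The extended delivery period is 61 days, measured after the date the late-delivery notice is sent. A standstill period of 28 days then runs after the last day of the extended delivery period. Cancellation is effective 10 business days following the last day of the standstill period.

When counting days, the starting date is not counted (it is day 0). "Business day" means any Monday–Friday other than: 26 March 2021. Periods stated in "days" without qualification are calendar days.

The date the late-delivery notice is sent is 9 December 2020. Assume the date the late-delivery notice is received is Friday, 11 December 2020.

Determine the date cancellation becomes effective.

22 March 2021

The last day of the extended delivery period: 61 calendar days after 9 December 2020 is 8 February 2021.
The last day of the standstill period: 8 February 2021 + 28 days = 8 March 2021.
From Monday, 8 March 2021, 10 business days (Mar 9, Mar 10, Mar 11, Mar 12, Mar 15, Mar 16, Mar 17, Mar 18, Mar 19, Mar 22, skipping weekends) brings us to Monday, 22 March 2021, which is the date cancellation becomes effective.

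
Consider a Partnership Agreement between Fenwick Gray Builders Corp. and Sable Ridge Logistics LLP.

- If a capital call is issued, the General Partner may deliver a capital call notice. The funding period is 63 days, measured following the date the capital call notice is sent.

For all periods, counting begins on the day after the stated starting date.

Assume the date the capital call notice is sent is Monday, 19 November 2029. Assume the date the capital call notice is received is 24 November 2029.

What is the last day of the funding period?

21 January 2030

Adding 63 calendar days to 19 November 2029 gives 21 January 2030, which is the last day of the funding period.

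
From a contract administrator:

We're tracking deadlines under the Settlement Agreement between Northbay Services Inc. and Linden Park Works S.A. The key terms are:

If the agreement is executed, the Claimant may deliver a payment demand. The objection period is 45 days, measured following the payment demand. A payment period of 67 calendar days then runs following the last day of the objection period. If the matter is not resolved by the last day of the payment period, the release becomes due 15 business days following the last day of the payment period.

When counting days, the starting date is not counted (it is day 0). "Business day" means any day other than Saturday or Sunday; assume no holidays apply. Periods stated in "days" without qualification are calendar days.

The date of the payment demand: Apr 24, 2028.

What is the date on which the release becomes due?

The last day of the objection period: Apr 24, 2028 + 45 days = Jun 8, 2028.
The last day of the payment period: Jun 8, 2028 + 67 days = Aug 14, 2028.
From Monday, Aug 14, 2028, 15 business days (Aug 15, Aug 16, Aug 17, Aug 18, …, Aug 31, Sep 1, Sep 4, skipping weekends) brings us to Monday, Sep 4, 2028, which is the date on which the release becomes due.

Sep 4, 2028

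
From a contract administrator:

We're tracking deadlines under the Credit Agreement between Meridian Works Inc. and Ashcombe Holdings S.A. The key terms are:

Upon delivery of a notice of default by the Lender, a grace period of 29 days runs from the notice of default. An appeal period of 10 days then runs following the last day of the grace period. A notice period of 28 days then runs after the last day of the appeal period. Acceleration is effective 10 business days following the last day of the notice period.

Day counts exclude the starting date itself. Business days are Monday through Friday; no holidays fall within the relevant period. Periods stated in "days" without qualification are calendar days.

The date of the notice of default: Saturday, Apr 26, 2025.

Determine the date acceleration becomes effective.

Jul 16, 2025

Adding 29 calendar days to Apr 26, 2025 gives May 25, 2025, which is the last day of the grace period.
The last day of the appeal period: 10 calendar days after May 25, 2025 is Jun 4, 2025.
Adding 28 calendar days to Jun 4, 2025 gives Jul 2, 2025, which is the last day of the notice period.
From Wednesday, Jul 2, 2025, 10 business days (Jul 3, Jul 4, Jul 7, Jul 8, Jul 9, Jul 10, Jul 11, Jul 14, Jul 15, Jul 16, skipping weekends) brings us to Wednesday, Jul 16, 2025, which is the date acceleration becomes effective.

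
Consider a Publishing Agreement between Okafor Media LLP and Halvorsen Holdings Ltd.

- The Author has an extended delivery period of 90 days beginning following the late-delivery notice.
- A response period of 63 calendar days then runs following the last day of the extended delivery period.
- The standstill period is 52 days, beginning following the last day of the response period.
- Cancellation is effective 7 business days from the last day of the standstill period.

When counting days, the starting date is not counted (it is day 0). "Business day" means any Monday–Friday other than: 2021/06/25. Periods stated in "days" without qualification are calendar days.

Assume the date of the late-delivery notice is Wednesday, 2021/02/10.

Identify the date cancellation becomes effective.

2021/09/14

The last day of the extended delivery period: 90 calendar days after 2021/02/10 is 2021/05/11.
The last day of the response period: 63 calendar days after 2021/05/11 is 2021/07/13.
Adding 52 calendar days to 2021/07/13 gives 2021/09/03, which is the last day of the standstill period.
The date cancellation becomes effective: 7 business days after Friday, 2021/09/03, skipping weekends — Sep 6, Sep 7, Sep 8, Sep 9, Sep 10, Sep 13, Sep 14 — lands on Tuesday, 2021/09/14.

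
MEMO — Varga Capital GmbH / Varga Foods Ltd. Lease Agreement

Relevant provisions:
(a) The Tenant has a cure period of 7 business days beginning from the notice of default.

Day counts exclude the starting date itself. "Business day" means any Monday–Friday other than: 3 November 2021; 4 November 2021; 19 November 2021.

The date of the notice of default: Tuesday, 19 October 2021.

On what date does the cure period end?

From Tuesday, 19 October 2021, 7 business days (Oct 20, Oct 21, Oct 22, Oct 25, Oct 26, Oct 27, Oct 28, skipping weekends) brings us to Thursday, 28 October 2021, which is the last day of the cure period.

28 October 2021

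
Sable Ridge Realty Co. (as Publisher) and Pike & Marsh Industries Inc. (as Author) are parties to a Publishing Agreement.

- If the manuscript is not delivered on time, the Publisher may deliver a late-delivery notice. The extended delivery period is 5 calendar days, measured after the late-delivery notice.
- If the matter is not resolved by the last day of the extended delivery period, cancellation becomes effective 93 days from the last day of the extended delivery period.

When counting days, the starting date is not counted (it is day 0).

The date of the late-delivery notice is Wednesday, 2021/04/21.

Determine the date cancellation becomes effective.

The last day of the extended delivery period: 5 calendar days after 2021/04/21 is 2021/04/26.
The date cancellation becomes effective: 93 calendar days after 2021/04/26 is 2021/07/28.

2021/07/28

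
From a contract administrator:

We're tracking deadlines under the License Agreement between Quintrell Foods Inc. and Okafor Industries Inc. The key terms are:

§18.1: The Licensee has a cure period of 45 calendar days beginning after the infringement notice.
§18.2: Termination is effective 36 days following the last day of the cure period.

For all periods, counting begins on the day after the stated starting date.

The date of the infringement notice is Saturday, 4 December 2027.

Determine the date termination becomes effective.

23 February 2028

Adding 45 calendar days to 4 December 2027 gives 18 January 2028, which is the last day of the cure period.
Adding 36 calendar days to 18 January 2028 gives 23 February 2028, which is the date termination becomes effective.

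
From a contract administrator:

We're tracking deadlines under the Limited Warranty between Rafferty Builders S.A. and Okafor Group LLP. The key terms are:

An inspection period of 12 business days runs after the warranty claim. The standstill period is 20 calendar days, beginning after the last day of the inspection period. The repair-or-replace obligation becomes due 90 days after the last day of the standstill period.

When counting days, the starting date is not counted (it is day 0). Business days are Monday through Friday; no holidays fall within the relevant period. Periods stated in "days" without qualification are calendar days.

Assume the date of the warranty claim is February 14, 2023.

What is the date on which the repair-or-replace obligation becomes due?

June 20, 2023

The last day of the inspection period: 12 business days after Tuesday, February 14, 2023, skipping weekends — Feb 15, Feb 16, Feb 17, Feb 20, …, Feb 28, Mar 1, Mar 2 — lands on Thursday, March 2, 2023.
The last day of the standstill period: 20 calendar days after March 2, 2023 is March 22, 2023.
The date on which the repair-or-replace obligation becomes due: 90 calendar days after March 22, 2023 is June 20, 2023.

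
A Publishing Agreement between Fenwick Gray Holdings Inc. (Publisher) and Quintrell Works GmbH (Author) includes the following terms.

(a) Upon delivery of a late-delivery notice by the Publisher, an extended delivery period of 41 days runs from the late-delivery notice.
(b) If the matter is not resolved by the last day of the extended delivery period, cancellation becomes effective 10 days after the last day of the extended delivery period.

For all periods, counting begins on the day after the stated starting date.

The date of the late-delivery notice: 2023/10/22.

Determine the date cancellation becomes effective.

Adding 41 calendar days to 2023/10/22 gives 2023/12/02, which is the last day of the extended delivery period.
The date cancellation becomes effective: 2023/12/02 + 10 days = 2023/12/12.

2023/12/12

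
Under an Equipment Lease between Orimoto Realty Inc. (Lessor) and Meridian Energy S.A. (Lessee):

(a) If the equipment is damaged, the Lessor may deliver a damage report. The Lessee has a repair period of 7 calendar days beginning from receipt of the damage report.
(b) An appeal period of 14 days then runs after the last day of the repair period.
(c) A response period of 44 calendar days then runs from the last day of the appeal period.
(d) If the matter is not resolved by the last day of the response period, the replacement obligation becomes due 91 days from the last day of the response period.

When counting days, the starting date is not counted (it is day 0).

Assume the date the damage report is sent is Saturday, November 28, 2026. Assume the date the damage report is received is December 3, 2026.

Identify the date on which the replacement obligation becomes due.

The last day of the repair period: 7 calendar days after December 3, 2026 is December 10, 2026.
Adding 14 calendar days to December 10, 2026 gives December 24, 2026, which is the last day of the appeal period.
Adding 44 calendar days to December 24, 2026 gives February 6, 2027, which is the last day of the response period.
The date on which the replacement obligation becomes due: 91 calendar days after February 6, 2027 is May 8, 2027.

May 8, 2027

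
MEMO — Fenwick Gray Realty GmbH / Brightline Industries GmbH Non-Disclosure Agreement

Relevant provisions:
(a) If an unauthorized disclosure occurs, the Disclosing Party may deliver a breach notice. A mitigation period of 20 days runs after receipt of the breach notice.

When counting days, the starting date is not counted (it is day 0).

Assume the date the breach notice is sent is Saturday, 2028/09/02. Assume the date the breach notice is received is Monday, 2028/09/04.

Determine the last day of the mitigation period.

2028/09/24

The last day of the mitigation period: 20 calendar days after 2028/09/04 is 2028/09/24.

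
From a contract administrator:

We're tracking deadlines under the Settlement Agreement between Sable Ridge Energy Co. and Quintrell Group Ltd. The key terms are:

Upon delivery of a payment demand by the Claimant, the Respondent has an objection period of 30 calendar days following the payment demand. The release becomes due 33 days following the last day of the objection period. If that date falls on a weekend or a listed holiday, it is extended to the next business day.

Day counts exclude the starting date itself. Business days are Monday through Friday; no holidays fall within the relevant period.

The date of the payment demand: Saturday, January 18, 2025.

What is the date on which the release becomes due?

March 24, 2025

Adding 30 calendar days to January 18, 2025 gives February 17, 2025, which is the last day of the objection period.
The date on which the release becomes due: 33 calendar days after February 17, 2025 is March 22, 2025. That falls on a Saturday, so it rolls to the next business day, Monday, March 24, 2025.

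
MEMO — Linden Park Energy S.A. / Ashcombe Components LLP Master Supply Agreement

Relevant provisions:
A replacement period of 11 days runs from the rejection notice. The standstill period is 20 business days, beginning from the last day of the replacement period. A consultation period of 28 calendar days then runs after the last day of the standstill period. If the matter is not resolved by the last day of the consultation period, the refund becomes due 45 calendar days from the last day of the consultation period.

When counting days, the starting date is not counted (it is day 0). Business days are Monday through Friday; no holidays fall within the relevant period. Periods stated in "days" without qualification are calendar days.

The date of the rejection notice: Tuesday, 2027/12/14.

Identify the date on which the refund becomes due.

The last day of the replacement period: 11 calendar days after 2027/12/14 is 2027/12/25.
The last day of the standstill period: 20 business days after Saturday, 2027/12/25, skipping weekends — Dec 27, Dec 28, Dec 29, Dec 30, …, Jan 19, Jan 20, Jan 21 — lands on Friday, 2028/01/21.
Adding 28 calendar days to 2028/01/21 gives 2028/02/18, which is the last day of the consultation period.
Adding 45 calendar days to 2028/02/18 gives 2028/04/03, which is the date on which the refund becomes due.

2028/04/03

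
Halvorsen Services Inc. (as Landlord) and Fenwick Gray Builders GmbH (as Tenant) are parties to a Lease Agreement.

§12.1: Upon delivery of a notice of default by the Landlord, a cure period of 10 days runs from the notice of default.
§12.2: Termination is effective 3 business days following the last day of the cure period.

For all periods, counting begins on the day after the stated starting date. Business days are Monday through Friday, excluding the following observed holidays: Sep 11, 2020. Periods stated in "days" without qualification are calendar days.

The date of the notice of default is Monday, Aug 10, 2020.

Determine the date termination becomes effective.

Aug 25, 2020

The last day of the cure period: Aug 10, 2020 + 10 days = Aug 20, 2020.
The date termination becomes effective: counting 3 business days from Thursday, Aug 20, 2020 (Aug 21, Aug 24, Aug 25, skipping weekends) reaches Tuesday, Aug 25, 2020.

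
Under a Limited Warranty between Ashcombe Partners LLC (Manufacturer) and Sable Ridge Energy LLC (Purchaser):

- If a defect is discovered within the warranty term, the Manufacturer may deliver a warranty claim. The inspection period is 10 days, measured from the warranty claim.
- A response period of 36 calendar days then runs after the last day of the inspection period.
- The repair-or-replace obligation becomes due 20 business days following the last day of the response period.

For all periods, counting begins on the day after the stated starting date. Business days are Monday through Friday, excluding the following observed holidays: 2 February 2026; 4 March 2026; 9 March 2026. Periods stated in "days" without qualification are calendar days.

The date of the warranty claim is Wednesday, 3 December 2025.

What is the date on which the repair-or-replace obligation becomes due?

16 February 2026

The last day of the inspection period: 10 calendar days after 3 December 2025 is 13 December 2025.
Adding 36 calendar days to 13 December 2025 gives 18 January 2026, which is the last day of the response period.
The date on which the repair-or-replace obligation becomes due: 20 business days after Sunday, 18 January 2026, skipping weekends and the listed holiday on Feb 2 — Jan 19, Jan 20, Jan 21, Jan 22, …, Feb 12, Feb 13, Feb 16 — lands on Monday, 16 February 2026.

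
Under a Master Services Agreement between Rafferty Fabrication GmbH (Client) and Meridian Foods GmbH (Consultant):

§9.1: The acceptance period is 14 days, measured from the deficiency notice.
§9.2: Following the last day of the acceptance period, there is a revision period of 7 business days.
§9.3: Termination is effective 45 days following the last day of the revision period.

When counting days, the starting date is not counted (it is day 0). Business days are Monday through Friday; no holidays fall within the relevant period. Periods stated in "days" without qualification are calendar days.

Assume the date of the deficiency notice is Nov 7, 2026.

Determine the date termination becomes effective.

The last day of the acceptance period: 14 calendar days after Nov 7, 2026 is Nov 21, 2026.
The last day of the revision period: 7 business days after Saturday, Nov 21, 2026, skipping weekends — Nov 23, Nov 24, Nov 25, Nov 26, Nov 27, Nov 30, Dec 1 — lands on Tuesday, Dec 1, 2026.
The date termination becomes effective: Dec 1, 2026 + 45 days = Jan 15, 2027.

Jan 15, 2027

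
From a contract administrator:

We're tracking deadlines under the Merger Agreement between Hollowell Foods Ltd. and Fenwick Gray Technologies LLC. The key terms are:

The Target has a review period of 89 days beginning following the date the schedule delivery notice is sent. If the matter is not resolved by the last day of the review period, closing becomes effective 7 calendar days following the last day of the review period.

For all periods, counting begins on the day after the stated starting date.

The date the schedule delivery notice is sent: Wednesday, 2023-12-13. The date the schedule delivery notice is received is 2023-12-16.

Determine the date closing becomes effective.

The last day of the review period: 2023-12-13 + 89 days = 2024-03-11.
The date closing becomes effective: 2024-03-11 + 7 days = 2024-03-18.

2024-03-18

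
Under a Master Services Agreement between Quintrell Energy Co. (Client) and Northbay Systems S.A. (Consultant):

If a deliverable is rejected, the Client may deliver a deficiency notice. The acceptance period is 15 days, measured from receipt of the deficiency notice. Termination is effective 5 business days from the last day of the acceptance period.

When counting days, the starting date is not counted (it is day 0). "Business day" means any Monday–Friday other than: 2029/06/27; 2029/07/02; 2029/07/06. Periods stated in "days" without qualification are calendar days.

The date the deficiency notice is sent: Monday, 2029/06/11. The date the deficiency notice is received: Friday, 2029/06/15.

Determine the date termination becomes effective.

2029/07/10

The last day of the acceptance period: 2029/06/15 + 15 days = 2029/06/30.
The date termination becomes effective: 5 business days after Saturday, 2029/06/30, skipping weekends and the listed holidays on Jul 2, Jul 6 — Jul 3, Jul 4, Jul 5, Jul 9, Jul 10 — lands on Tuesday, 2029/07/10.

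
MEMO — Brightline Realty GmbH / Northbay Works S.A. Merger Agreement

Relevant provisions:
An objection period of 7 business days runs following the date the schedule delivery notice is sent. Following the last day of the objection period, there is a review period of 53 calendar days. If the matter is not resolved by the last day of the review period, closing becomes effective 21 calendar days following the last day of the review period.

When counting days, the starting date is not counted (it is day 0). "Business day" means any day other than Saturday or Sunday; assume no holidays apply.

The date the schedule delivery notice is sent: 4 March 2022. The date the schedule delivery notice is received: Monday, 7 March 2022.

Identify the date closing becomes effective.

28 May 2022

From Friday, 4 March 2022, 7 business days (Mar 7, Mar 8, Mar 9, Mar 10, Mar 11, Mar 14, Mar 15, skipping weekends) brings us to Tuesday, 15 March 2022, which is the last day of the objection period.
The last day of the review period: 15 March 2022 + 53 days = 7 May 2022.
The date closing becomes effective: 7 May 2022 + 21 days = 28 May 2022.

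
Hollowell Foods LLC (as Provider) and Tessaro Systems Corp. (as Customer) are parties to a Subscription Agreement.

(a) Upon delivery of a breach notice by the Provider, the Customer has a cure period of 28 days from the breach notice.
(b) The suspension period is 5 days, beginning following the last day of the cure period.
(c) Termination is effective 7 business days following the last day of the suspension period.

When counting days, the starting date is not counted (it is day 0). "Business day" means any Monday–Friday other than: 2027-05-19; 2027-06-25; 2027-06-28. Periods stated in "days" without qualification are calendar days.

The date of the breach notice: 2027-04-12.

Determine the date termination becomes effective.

2027-05-26

The last day of the cure period: 28 calendar days after 2027-04-12 is 2027-05-10.
The last day of the suspension period: 2027-05-10 + 5 days = 2027-05-15.
From Saturday, 2027-05-15, 7 business days (May 17, May 18, May 20, May 21, May 24, May 25, May 26, skipping weekends and the listed holiday on May 19) brings us to Wednesday, 2027-05-26, which is the date termination becomes effective.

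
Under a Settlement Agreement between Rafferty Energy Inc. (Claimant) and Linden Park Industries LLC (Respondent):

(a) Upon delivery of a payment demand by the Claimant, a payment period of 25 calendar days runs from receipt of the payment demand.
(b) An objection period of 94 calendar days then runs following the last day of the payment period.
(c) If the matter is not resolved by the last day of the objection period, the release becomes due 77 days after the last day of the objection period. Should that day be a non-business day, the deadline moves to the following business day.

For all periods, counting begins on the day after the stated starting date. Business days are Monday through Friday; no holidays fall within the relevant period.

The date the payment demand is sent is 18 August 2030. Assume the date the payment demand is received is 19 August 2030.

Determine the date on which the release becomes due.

3 March 2031

Adding 25 calendar days to 19 August 2030 gives 13 September 2030, which is the last day of the payment period.
Adding 94 calendar days to 13 September 2030 gives 16 December 2030, which is the last day of the objection period.
The date on which the release becomes due: 16 December 2030 + 77 days = 3 March 2031. 3 March 2031 is a Monday, so no roll-forward applies.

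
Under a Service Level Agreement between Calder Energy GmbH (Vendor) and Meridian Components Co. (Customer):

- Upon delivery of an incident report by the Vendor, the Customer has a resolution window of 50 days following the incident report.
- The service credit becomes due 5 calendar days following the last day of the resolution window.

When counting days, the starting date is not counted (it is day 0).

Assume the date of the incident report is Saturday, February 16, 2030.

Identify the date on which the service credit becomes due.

April 12, 2030

Adding 50 calendar days to February 16, 2030 gives April 7, 2030, which is the last day of the resolution window.
The date on which the service credit becomes due: 5 calendar days after April 7, 2030 is April 12, 2030.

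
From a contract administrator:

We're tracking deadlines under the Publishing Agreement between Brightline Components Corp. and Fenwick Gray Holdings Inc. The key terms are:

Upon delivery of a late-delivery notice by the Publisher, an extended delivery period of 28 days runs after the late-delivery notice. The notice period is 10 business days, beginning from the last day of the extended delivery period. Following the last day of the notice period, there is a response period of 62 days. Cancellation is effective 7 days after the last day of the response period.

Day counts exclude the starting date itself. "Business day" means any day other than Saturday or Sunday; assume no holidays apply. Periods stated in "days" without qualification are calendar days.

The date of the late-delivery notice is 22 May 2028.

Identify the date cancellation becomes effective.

The last day of the extended delivery period: 28 calendar days after 22 May 2028 is 19 June 2028.
From Monday, 19 June 2028, 10 business days (Jun 20, Jun 21, Jun 22, Jun 23, Jun 26, Jun 27, Jun 28, Jun 29, Jun 30, Jul 3, skipping weekends) brings us to Monday, 3 July 2028, which is the last day of the notice period.
The last day of the response period: 62 calendar days after 3 July 2028 is 3 September 2028.
The date cancellation becomes effective: 7 calendar days after 3 September 2028 is 10 September 2028.

10 September 2028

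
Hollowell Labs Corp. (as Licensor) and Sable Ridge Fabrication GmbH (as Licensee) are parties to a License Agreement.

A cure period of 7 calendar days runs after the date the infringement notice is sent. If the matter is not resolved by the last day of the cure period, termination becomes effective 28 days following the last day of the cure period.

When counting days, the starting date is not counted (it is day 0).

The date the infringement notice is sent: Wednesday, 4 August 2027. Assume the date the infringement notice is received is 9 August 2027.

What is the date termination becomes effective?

The last day of the cure period: 7 calendar days after 4 August 2027 is 11 August 2027.
The date termination becomes effective: 28 calendar days after 11 August 2027 is 8 September 2027.

8 September 2027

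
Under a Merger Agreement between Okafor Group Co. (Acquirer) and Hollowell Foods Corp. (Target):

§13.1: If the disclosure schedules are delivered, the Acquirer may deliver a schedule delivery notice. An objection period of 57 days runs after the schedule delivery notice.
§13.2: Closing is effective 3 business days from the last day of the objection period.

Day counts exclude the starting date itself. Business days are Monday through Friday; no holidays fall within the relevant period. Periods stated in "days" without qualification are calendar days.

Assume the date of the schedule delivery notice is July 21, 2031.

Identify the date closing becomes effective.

The last day of the objection period: July 21, 2031 + 57 days = September 16, 2031.
The date closing becomes effective: counting 3 business days from Tuesday, September 16, 2031 (Sep 17, Sep 18, Sep 19, skipping weekends) reaches Friday, September 19, 2031.

September 19, 2031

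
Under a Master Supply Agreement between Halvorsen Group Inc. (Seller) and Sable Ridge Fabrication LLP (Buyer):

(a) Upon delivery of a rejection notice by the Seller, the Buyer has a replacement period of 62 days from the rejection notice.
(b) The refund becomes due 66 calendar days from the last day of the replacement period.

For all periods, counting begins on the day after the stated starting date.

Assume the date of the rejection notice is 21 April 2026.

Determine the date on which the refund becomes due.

27 August 2026

The last day of the replacement period: 21 April 2026 + 62 days = 22 June 2026.
Adding 66 calendar days to 22 June 2026 gives 27 August 2026, which is the date on which the refund becomes due.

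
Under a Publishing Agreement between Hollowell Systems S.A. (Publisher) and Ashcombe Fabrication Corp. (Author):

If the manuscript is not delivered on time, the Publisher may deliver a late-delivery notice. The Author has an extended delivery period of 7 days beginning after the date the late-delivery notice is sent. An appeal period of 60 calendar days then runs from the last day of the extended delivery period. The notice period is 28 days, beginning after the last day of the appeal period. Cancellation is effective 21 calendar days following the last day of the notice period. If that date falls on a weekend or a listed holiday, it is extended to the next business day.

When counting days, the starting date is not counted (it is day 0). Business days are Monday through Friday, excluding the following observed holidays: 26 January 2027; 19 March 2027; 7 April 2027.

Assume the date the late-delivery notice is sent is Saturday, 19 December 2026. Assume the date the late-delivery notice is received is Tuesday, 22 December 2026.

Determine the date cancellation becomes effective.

14 April 2027

The last day of the extended delivery period: 19 December 2026 + 7 days = 26 December 2026.
The last day of the appeal period: 26 December 2026 + 60 days = 24 February 2027.
The last day of the notice period: 28 calendar days after 24 February 2027 is 24 March 2027.
Adding 21 calendar days to 24 March 2027 gives 14 April 2027, which is the date cancellation becomes effective. 14 April 2027 is a Wednesday and is not a listed holiday, so no roll-forward applies.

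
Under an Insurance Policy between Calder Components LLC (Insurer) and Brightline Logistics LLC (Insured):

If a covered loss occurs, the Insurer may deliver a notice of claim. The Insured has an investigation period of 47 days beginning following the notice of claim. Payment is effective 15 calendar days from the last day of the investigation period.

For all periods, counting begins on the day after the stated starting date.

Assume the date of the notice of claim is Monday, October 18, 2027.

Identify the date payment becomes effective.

December 19, 2027

Adding 47 calendar days to October 18, 2027 gives December 4, 2027, which is the last day of the investigation period.
Adding 15 calendar days to December 4, 2027 gives December 19, 2027, which is the date payment becomes effective.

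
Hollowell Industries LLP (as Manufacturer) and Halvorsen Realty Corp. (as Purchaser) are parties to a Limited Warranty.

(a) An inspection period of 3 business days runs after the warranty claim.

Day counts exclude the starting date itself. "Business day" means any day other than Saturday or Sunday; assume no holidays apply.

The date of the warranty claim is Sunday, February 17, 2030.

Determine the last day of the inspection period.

February 20, 2030

From Sunday, February 17, 2030, 3 business days (Feb 18, Feb 19, Feb 20, skipping weekends) brings us to Wednesday, February 20, 2030, which is the last day of the inspection period.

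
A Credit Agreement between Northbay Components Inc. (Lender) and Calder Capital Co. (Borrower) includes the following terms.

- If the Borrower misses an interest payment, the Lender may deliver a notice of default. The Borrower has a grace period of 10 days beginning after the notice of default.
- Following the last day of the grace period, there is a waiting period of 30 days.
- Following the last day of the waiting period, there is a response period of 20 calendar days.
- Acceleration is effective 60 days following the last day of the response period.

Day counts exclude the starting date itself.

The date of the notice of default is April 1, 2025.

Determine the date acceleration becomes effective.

The last day of the grace period: 10 calendar days after April 1, 2025 is April 11, 2025.
Adding 30 calendar days to April 11, 2025 gives May 11, 2025, which is the last day of the waiting period.
The last day of the response period: 20 calendar days after May 11, 2025 is May 31, 2025.
The date acceleration becomes effective: 60 calendar days after May 31, 2025 is July 30, 2025.

July 30, 2025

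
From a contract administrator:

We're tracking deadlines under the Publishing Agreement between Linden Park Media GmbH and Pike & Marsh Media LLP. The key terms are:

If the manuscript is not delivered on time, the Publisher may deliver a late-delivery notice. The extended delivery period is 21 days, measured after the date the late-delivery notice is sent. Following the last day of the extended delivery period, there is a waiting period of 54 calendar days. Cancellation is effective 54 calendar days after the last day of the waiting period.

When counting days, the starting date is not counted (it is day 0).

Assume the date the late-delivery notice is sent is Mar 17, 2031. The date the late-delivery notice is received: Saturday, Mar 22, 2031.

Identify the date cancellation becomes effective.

Adding 21 calendar days to Mar 17, 2031 gives Apr 7, 2031, which is the last day of the extended delivery period.
The last day of the waiting period: 54 calendar days after Apr 7, 2031 is May 31, 2031.
The date cancellation becomes effective: 54 calendar days after May 31, 2031 is Jul 24, 2031.

Jul 24, 2031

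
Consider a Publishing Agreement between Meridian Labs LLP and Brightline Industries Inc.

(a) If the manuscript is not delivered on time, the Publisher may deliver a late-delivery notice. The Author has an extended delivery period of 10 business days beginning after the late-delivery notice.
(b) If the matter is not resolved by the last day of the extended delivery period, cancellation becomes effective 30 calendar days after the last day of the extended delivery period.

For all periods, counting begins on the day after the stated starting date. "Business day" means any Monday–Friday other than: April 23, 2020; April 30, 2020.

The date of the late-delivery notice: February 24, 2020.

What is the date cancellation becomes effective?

The last day of the extended delivery period: 10 business days after Monday, February 24, 2020, skipping weekends — Feb 25, Feb 26, Feb 27, Feb 28, Mar 2, Mar 3, Mar 4, Mar 5, Mar 6, Mar 9 — lands on Monday, March 9, 2020.
Adding 30 calendar days to March 9, 2020 gives April 8, 2020, which is the date cancellation becomes effective.

April 8, 2020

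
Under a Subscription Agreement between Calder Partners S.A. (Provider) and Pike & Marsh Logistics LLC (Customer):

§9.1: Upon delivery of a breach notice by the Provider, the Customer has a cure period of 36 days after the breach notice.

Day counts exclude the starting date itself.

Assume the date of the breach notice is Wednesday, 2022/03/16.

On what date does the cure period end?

2022/04/21

The last day of the cure period: 2022/03/16 + 36 days = 2022/04/21.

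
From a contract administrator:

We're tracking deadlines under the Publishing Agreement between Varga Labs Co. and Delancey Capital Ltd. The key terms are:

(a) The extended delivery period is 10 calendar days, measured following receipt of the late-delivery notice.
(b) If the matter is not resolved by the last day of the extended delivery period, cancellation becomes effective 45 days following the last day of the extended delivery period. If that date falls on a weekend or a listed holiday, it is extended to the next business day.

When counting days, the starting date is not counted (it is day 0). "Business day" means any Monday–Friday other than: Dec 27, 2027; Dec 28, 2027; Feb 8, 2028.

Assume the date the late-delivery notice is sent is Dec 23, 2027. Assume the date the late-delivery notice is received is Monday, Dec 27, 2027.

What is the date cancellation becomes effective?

The last day of the extended delivery period: Dec 27, 2027 + 10 days = Jan 6, 2028.
Adding 45 calendar days to Jan 6, 2028 gives Feb 20, 2028, which is the date cancellation becomes effective. That falls on a Sunday, so it rolls to the next business day, Monday, Feb 21, 2028.

Feb 21, 2028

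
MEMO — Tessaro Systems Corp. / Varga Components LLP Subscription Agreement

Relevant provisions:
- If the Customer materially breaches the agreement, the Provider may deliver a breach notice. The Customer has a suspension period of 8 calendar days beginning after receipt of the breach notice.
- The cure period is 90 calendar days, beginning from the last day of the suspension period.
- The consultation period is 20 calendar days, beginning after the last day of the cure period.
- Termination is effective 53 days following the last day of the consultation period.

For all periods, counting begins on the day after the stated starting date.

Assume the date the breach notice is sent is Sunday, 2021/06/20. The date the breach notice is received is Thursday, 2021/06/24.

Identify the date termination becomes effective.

The last day of the suspension period: 8 calendar days after 2021/06/24 is 2021/07/02.
The last day of the cure period: 90 calendar days after 2021/07/02 is 2021/09/30.
The last day of the consultation period: 20 calendar days after 2021/09/30 is 2021/10/20.
Adding 53 calendar days to 2021/10/20 gives 2021/12/12, which is the date termination becomes effective.

2021/12/12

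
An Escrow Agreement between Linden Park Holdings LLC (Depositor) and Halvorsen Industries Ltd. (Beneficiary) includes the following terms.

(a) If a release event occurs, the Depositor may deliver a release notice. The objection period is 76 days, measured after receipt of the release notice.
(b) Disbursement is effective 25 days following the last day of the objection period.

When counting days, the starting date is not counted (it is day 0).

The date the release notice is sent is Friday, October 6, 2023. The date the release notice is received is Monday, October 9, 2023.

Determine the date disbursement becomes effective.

January 18, 2024

The last day of the objection period: October 9, 2023 + 76 days = December 24, 2023.
The date disbursement becomes effective: 25 calendar days after December 24, 2023 is January 18, 2024.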